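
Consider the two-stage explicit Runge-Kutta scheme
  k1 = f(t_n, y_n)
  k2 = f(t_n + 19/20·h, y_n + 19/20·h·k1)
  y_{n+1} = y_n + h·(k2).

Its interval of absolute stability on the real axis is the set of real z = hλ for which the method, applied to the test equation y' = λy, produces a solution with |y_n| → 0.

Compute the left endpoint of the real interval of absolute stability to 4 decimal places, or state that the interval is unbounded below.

Test eqn y'=λy, z=hλ:
  k1=λy_n ⇒ h·k1=z·y_n;  k2=λ(1+19/20z)y_n ⇒ h·k2=z(1+19/20z)y_n
  y_{n+1}/y_n = 1 + z(1+19/20z) = 1 + z + 19/20z²
  R(z) = 1 + z + 19/20z².

Boundary: |R(x)|=1, x<0.
x=-1.08: |R|=1.0281
R=1: x+19/20x²=0 ⇒ x=−20/19=-1.0526; min R=1−1/(4·19/20)=0.7368>−1
Confirm numerically:
  x=-0.970: |R|=0.92385 <1
  x=-0.870: |R|=0.84906 <1
  x=-0.751: |R|=0.78480 <1
  x=-1.643: |R|=1.92148 >1
  x=-1.093: |R|=1.04192 >1
Stable set (-1.0526, 0).

z* = -1.0526.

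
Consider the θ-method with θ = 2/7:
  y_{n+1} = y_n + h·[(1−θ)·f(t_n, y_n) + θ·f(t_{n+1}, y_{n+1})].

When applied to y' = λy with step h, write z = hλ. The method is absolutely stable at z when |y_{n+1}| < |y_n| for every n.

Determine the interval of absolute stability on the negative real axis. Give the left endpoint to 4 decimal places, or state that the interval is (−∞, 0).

On y'=λy, z=hλ:
  y_{n+1} = y_n + z·[5/7·y_n + 2/7·y_{n+1}] ⇒ (1 − 2/7z)y_{n+1} = (1 + 5/7z)y_n
  so R(z) = (1 + 5/7z)/(1 − 2/7z).

Need |R(x)|<1, x<0.
x=-0.57: |R|=0.5098
R=−1: 1+5/7x = −1+2/7x ⇒ -3/7x=2 ⇒ x=2/(-3/7)=-4.6667
Confirm numerically:
  x=-3.914: |R|=0.84772 <1
  x=-3.100: |R|=0.64394 <1
  x=-2.759: |R|=0.54282 <1
  x=-2.697: |R|=0.52324 <1
  x=-4.984: |R|=1.05611 >1
  x=-4.933: |R|=1.04737 >1
So |R|<1 on (-4.6667, 0).

(-4.6667, 0).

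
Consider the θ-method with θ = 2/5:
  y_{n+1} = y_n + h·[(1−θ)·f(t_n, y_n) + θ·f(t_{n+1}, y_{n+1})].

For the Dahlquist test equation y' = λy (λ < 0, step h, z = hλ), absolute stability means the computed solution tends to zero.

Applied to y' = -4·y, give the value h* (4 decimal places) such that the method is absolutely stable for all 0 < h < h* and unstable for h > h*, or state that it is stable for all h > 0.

With y'=λy (z=hλ):
  y_{n+1} = y_n + z·[3/5·y_n + 2/5·y_{n+1}] ⇒ (1 − 2/5z)y_{n+1} = (1 + 3/5z)y_n
  Hence R(z) = (1 + 3/5z)/(1 − 2/5z).

Need |R(x)|<1, x<0.
x=-1.76: |R|=0.0329
R=−1: 1+3/5x = −1+2/5x ⇒ -1/5x=2 ⇒ x=2/(-1/5)=-10.0000
Confirm numerically:
  x=-7.508: |R|=0.87550 <1
  x=-5.206: |R|=0.68894 <1
  x=-4.556: |R|=0.61423 <1
  x=-10.462: |R|=1.01782 >1
  x=-10.435: |R|=1.01681 >1
  x=-10.044: |R|=1.00175 >1
Stable set (-10.0000, 0).

(-10.0000,0); λ=-4 ⇒ h* = (10)/4 = 2.5000.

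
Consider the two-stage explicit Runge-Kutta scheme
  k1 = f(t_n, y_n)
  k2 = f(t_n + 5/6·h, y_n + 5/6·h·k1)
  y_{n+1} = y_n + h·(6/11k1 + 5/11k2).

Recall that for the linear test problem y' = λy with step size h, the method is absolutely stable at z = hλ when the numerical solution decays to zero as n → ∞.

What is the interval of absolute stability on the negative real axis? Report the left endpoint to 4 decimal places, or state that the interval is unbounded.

With y'=λy (z=hλ):
  k1=λy_n ⇒ h·k1=z·y_n;  k2=λ(1+5/6z)y_n ⇒ h·k2=z(1+5/6z)y_n
  y_{n+1}/y_n = 1 + 6/11z + 5/11z(1+5/6z) = 1 + z + 25/66z²
  R(z) = 1 + z + 25/66z².

Need |R(x)|<1, x<0.
x=-0.98: |R|=0.3838
R=1: x+25/66x²=0 ⇒ x=−66/25=-2.6400; min R=1−1/(4·25/66)=0.3400>−1
Confirm numerically:
  x=-1.912: |R|=0.47275 <1
  x=-1.807: |R|=0.42984 <1
  x=-1.602: |R|=0.37012 <1
  x=-1.474: |R|=0.34898 <1
  x=-3.047: |R|=1.46975 >1
  x=-2.928: |R|=1.31942 >1
So |R|<1 on (-2.6400, 0).

(-2.6400, 0).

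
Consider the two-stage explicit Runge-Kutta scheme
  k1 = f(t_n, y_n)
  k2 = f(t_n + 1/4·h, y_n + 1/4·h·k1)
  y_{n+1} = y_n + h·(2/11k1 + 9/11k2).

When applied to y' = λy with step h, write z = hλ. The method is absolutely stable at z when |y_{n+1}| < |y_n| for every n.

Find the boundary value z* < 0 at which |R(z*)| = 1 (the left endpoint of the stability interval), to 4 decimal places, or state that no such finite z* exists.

left endpoint -4.8889.

With y'=λy (z=hλ):
  k1=λy_n ⇒ h·k1=z·y_n;  k2=λ(1+1/4z)y_n ⇒ h·k2=z(1+1/4z)y_n
  y_{n+1}/y_n = 1 + 2/11z + 9/11z(1+1/4z) = 1 + z + 9/44z²
  R(z) = 1 + z + 9/44z².

Need |R(x)|<1, x<0.
x=-1.17: |R|=0.1100
R=1: x+9/44x²=0 ⇒ x=−44/9=-4.8889; min R=1−1/(4·9/44)=-0.2222>−1
Confirm numerically:
  x=-3.722: |R|=0.11163 <1
  x=-3.530: |R|=0.01882 <1
  x=-3.110: |R|=0.13162 <1
  x=-2.198: |R|=0.20980 <1
  x=-5.215: |R|=1.34786 >1
  x=-4.936: |R|=1.04757 >1
Interval (-4.8889, 0).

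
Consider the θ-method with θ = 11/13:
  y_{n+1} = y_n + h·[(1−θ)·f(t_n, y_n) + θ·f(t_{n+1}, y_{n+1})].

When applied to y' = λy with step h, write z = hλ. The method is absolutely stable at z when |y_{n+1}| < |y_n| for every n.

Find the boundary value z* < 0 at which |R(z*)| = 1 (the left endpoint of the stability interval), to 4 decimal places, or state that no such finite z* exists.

interval (−∞, 0).

On y'=λy, z=hλ:
  y_{n+1} = y_n + z·[2/13·y_n + 11/13·y_{n+1}] ⇒ (1 − 11/13z)y_{n+1} = (1 + 2/13z)y_n
  Hence R(z) = (1 + 2/13z)/(1 − 11/13z).

Need |R(x)|<1, x<0.
x=-0.55: |R|=0.6247
x=-2: |R|=0.2571
x=-10: |R|=0.0569
x=-100: |R|=0.1680
θ=11/13≥1/2 ⇒ |1+2/13x|<|1−11/13x| ∀x<0 ⇒ stable on all of ℝ⁻.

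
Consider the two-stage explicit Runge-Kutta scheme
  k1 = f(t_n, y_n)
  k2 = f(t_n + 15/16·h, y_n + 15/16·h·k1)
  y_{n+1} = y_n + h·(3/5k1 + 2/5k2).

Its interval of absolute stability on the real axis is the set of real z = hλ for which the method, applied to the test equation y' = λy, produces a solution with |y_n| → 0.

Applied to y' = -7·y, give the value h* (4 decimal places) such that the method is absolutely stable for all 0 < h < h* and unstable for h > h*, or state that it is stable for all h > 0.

(-2.6667,0); λ=-7 ⇒ h* = (8/3)/7 = 0.3810.

With y'=λy (z=hλ):
  k1=λy_n ⇒ h·k1=z·y_n;  k2=λ(1+15/16z)y_n ⇒ h·k2=z(1+15/16z)y_n
  y_{n+1}/y_n = 1 + 3/5z + 2/5z(1+15/16z) = 1 + z + 3/8z²
  ⇒ R(z) = 1 + z + 3/8z².

Solve |R(x)|<1 on ℝ⁻.
x=-1.35: |R|=0.3334
R=1: x+3/8x²=0 ⇒ x=−8/3=-2.6667; min R=1−1/(4·3/8)=0.3333>−1
Confirm numerically:
  x=-2.468: |R|=0.81613 <1
  x=-2.228: |R|=0.63349 <1
  x=-1.719: |R|=0.38911 <1
  x=-3.108: |R|=1.51437 >1
  x=-2.836: |R|=1.18009 >1
So |R|<1 on (-2.6667, 0).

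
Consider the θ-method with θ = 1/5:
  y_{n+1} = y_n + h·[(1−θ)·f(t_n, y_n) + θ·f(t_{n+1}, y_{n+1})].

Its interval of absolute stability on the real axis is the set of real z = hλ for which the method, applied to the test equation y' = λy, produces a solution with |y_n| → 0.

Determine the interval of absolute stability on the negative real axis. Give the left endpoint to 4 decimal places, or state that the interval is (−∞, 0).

z∈(-3.3333,0).

With y'=λy (z=hλ):
  y_{n+1} = y_n + z·[4/5·y_n + 1/5·y_{n+1}] ⇒ (1 − 1/5z)y_{n+1} = (1 + 4/5z)y_n
  so R(z) = (1 + 4/5z)/(1 − 1/5z).

Solve |R(x)|<1 on ℝ⁻.
x=-0.32: |R|=0.6992
R=−1: 1+4/5x = −1+1/5x ⇒ -3/5x=2 ⇒ x=2/(-3/5)=-3.3333
Confirm numerically:
  x=-1.986: |R|=0.42141 <1
  x=-1.846: |R|=0.34823 <1
  x=-1.595: |R|=0.20925 <1
  x=-3.924: |R|=1.19857 >1
  x=-3.568: |R|=1.08217 >1
  x=-3.354: |R|=1.00742 >1
So |R|<1 on (-3.3333, 0).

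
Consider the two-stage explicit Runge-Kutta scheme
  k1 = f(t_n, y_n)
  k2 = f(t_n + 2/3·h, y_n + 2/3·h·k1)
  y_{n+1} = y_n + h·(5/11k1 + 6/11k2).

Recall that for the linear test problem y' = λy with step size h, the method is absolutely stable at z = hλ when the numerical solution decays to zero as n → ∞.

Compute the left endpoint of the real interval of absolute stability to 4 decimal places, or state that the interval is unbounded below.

left endpoint -2.7500.

Set f=λy, z=hλ:
  k1=λy_n ⇒ h·k1=z·y_n;  k2=λ(1+2/3z)y_n ⇒ h·k2=z(1+2/3z)y_n
  y_{n+1}/y_n = 1 + 5/11z + 6/11z(1+2/3z) = 1 + z + 4/11z²
  ⇒ R(z) = 1 + z + 4/11z².

Boundary: |R(x)|=1, x<0.
x=-1.73: |R|=0.3583
R=1: x+4/11x²=0 ⇒ x=−11/4=-2.7500; min R=1−1/(4·4/11)=0.3125>−1
Confirm numerically:
  x=-2.605: |R|=0.86265 <1
  x=-2.224: |R|=0.57461 <1
  x=-2.066: |R|=0.48613 <1
  x=-2.957: |R|=1.22258 >1
  x=-2.885: |R|=1.14163 >1
  x=-2.830: |R|=1.08233 >1
So |R|<1 on (-2.7500, 0).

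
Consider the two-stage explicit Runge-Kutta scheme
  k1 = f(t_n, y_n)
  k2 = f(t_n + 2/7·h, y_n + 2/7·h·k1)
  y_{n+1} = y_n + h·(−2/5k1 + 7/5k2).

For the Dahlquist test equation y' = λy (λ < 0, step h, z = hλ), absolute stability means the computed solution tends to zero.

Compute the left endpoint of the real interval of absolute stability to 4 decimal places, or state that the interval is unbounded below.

Set f=λy, z=hλ:
  k1=λy_n ⇒ h·k1=z·y_n;  k2=λ(1+2/7z)y_n ⇒ h·k2=z(1+2/7z)y_n
  y_{n+1}/y_n = 1 − 2/5z + 7/5z(1+2/7z) = 1 + z + 2/5z²
  R(z) = 1 + z + 2/5z².

Solve |R(x)|<1 on ℝ⁻.
x=-1.72: |R|=0.4634
R=1: x+2/5x²=0 ⇒ x=−5/2=-2.5000; min R=1−1/(4·2/5)=0.3750>−1
Confirm numerically:
  x=-2.388: |R|=0.89302 <1
  x=-1.884: |R|=0.53578 <1
  x=-1.756: |R|=0.47741 <1
  x=-3.028: |R|=1.63951 >1
  x=-2.814: |R|=1.35344 >1
  x=-2.553: |R|=1.05412 >1
Interval (-2.5000, 0).

left endpoint -2.5000.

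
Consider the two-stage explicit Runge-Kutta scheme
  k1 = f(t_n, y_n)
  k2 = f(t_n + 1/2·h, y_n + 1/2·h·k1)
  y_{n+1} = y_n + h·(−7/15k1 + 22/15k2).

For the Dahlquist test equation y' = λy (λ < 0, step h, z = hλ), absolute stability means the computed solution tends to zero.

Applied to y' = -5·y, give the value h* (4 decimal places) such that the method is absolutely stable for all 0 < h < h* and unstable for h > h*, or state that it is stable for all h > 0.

(-1.3636,0); λ=-5 ⇒ h* = (15/11)/5 = 0.2727.

Set f=λy, z=hλ:
  k1=λy_n ⇒ h·k1=z·y_n;  k2=λ(1+1/2z)y_n ⇒ h·k2=z(1+1/2z)y_n
  y_{n+1}/y_n = 1 − 7/15z + 22/15z(1+1/2z) = 1 + z + 11/15z²
  so R(z) = 1 + z + 11/15z².

Solve |R(x)|<1 on ℝ⁻.
x=-1.27: |R|=0.9128
R=1: x+11/15x²=0 ⇒ x=−15/11=-1.3636; min R=1−1/(4·11/15)=0.6591>−1
Confirm numerically:
  x=-1.312: |R|=0.95032 <1
  x=-0.934: |R|=0.70573 <1
  x=-0.665: |R|=0.65930 <1
  x=-1.806: |R|=1.58587 >1
  x=-1.671: |R|=1.37664 >1
  x=-1.591: |R|=1.26527 >1
Interval (-1.3636, 0).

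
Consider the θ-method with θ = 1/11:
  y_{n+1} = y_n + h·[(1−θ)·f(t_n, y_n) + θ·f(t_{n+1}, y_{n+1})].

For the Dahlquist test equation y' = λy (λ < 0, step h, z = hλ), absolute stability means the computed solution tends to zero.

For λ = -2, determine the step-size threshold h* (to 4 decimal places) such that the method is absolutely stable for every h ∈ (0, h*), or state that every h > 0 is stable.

(-2.4444,0); λ=-2 ⇒ h* = (22/9)/2 = 1.2222.

Set f=λy, z=hλ:
  y_{n+1} = y_n + z·[10/11·y_n + 1/11·y_{n+1}] ⇒ (1 − 1/11z)y_{n+1} = (1 + 10/11z)y_n
  ⇒ R(z) = (1 + 10/11z)/(1 − 1/11z).

Solve |R(x)|<1 on ℝ⁻.
x=-0.87: |R|=0.1938
R=−1: 1+10/11x = −1+1/11x ⇒ -9/11x=2 ⇒ x=2/(-9/11)=-2.4444
Confirm numerically:
  x=-2.235: |R|=0.85757 <1
  x=-1.485: |R|=0.30837 <1
  x=-1.337: |R|=0.19211 <1
  x=-2.814: |R|=1.24077 >1
  x=-2.810: |R|=1.23823 >1
Stable set (-2.4444, 0).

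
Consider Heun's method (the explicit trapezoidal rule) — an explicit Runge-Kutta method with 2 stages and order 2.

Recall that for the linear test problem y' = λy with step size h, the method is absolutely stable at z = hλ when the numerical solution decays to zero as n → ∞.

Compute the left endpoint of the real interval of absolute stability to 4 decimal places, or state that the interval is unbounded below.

left endpoint -2.0000.

Set f=λy, z=hλ:
  order 2, 2-stage ⇒ R(z)=1+z+z^2/2
  (e.g. R(-1.62)=0.69220, |R|=0.69220)

Boundary: |R(x)|=1, x<0.
x=-1.62: |R|=0.6922
|R(-2.2)|=1.2200 |R(-2.09)|=1.0940 |R(-1.62)|=0.6922
Bisect:
  x_lo=-2.4221 |R|=1.5113  x_hi=-0.3714 |R|=0.6975
  mid=-1.39680 |R|=0.57872 →hi
  mid=-1.90947 |R|=0.91357 →hi
  mid=-2.16581 |R|=1.17956 →lo
  mid=-2.03764 |R|=1.03835 →lo
  mid=-1.97356 |R|=0.97391 →hi
  mid=-2.00560 |R|=1.00562 →lo
  mid=-1.98958 |R|=0.98963 →hi
  ...
  [-2.00009,-1.99997] ⇒ x*=-2.0000
Stable set (-2.0000, 0).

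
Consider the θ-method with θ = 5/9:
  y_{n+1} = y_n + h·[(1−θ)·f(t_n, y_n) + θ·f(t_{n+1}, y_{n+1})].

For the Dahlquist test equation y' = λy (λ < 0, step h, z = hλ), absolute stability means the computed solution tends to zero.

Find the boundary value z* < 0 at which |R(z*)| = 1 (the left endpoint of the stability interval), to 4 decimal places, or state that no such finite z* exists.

Test eqn y'=λy, z=hλ:
  y_{n+1} = y_n + z·[4/9·y_n + 5/9·y_{n+1}] ⇒ (1 − 5/9z)y_{n+1} = (1 + 4/9z)y_n
  Hence R(z) = (1 + 4/9z)/(1 − 5/9z).

Boundary: |R(x)|=1, x<0.
x=-0.79: |R|=0.4510
x=-2: |R|=0.0526
x=-10: |R|=0.5254
x=-100: |R|=0.7682
θ=5/9≥1/2 ⇒ |1+4/9x|<|1−5/9x| ∀x<0 ⇒ unbounded interval.

unbounded; (−∞, 0).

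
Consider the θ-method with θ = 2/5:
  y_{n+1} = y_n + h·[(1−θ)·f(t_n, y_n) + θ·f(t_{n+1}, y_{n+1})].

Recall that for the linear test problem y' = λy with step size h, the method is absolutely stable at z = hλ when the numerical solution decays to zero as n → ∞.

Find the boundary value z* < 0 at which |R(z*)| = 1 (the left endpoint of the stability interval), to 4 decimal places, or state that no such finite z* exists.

Test eqn y'=λy, z=hλ:
  y_{n+1} = y_n + z·[3/5·y_n + 2/5·y_{n+1}] ⇒ (1 − 2/5z)y_{n+1} = (1 + 3/5z)y_n
  ⇒ R(z) = (1 + 3/5z)/(1 − 2/5z).

Solve |R(x)|<1 on ℝ⁻.
x=-0.71: |R|=0.4470
R=−1: 1+3/5x = −1+2/5x ⇒ -1/5x=2 ⇒ x=2/(-1/5)=-10.0000
Confirm numerically:
  x=-9.684: |R|=0.98703 <1
  x=-7.318: |R|=0.86341 <1
  x=-6.493: |R|=0.80502 <1
  x=-10.495: |R|=1.01905 >1
  x=-10.395: |R|=1.01532 >1
  x=-10.320: |R|=1.01248 >1
Interval (-10.0000, 0).

left endpoint -10.0000.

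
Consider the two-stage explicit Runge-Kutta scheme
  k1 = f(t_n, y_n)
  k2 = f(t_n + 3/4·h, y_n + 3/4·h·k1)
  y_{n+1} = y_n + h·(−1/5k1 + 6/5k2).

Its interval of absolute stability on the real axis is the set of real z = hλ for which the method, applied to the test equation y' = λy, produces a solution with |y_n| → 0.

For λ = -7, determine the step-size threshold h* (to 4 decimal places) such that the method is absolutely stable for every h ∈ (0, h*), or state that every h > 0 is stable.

(-1.1111,0); λ=-7 ⇒ h* = (10/9)/7 = 0.1587.

Test eqn y'=λy, z=hλ:
  k1=λy_n ⇒ h·k1=z·y_n;  k2=λ(1+3/4z)y_n ⇒ h·k2=z(1+3/4z)y_n
  y_{n+1}/y_n = 1 − 1/5z + 6/5z(1+3/4z) = 1 + z + 9/10z²
  so R(z) = 1 + z + 9/10z².

Solve |R(x)|<1 on ℝ⁻.
x=-1.16: |R|=1.0510
R=1: x+9/10x²=0 ⇒ x=−10/9=-1.1111; min R=1−1/(4·9/10)=0.7222>−1
Confirm numerically:
  x=-1.054: |R|=0.94582 <1
  x=-0.753: |R|=0.75731 <1
  x=-0.623: |R|=0.72632 <1
  x=-0.491: |R|=0.72597 <1
  x=-1.389: |R|=1.34739 >1
  x=-1.209: |R|=1.10651 >1
Stable set (-1.1111, 0).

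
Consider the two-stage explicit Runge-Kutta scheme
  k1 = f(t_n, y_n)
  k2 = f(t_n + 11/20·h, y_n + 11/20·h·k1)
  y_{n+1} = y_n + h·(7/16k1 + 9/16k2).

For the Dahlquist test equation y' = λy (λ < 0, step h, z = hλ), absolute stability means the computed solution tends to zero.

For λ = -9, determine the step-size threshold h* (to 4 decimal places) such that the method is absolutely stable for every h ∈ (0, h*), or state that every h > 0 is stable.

With y'=λy (z=hλ):
  k1=λy_n ⇒ h·k1=z·y_n;  k2=λ(1+11/20z)y_n ⇒ h·k2=z(1+11/20z)y_n
  y_{n+1}/y_n = 1 + 7/16z + 9/16z(1+11/20z) = 1 + z + 99/320z²
  ⇒ R(z) = 1 + z + 99/320z².

Boundary: |R(x)|=1, x<0.
x=-0.61: |R|=0.5051
R=1: x+99/320x²=0 ⇒ x=−320/99=-3.2323; min R=1−1/(4·99/320)=0.1919>−1
Confirm numerically:
  x=-2.738: |R|=0.58127 <1
  x=-2.511: |R|=0.43965 <1
  x=-1.603: |R|=0.19197 <1
  x=-3.568: |R|=1.37054 >1
  x=-3.565: |R|=1.36692 >1
Interval (-3.2323, 0).

(-3.2323,0); λ=-9 ⇒ h* = (320/99)/9 = 0.3591.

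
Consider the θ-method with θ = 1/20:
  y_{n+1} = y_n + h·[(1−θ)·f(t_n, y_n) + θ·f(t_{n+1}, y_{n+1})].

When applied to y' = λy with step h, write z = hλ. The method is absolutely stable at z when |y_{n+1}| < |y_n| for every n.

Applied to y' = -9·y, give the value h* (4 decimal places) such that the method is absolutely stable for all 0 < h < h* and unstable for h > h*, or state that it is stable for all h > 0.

(-2.2222,0); λ=-9 ⇒ h* = (20/9)/9 = 0.2469.

With y'=λy (z=hλ):
  y_{n+1} = y_n + z·[19/20·y_n + 1/20·y_{n+1}] ⇒ (1 − 1/20z)y_{n+1} = (1 + 19/20z)y_n
  ⇒ R(z) = (1 + 19/20z)/(1 − 1/20z).

Find x<0 with |R(x)|<1.
x=-0.48: |R|=0.5312
R=−1: 1+19/20x = −1+1/20x ⇒ -9/10x=2 ⇒ x=2/(-9/10)=-2.2222
Confirm numerically:
  x=-1.760: |R|=0.61765 <1
  x=-1.611: |R|=0.49091 <1
  x=-1.290: |R|=0.21184 <1
  x=-2.697: |R|=1.37653 >1
  x=-2.648: |R|=1.33840 >1
  x=-2.480: |R|=1.20641 >1
Stable set (-2.2222, 0).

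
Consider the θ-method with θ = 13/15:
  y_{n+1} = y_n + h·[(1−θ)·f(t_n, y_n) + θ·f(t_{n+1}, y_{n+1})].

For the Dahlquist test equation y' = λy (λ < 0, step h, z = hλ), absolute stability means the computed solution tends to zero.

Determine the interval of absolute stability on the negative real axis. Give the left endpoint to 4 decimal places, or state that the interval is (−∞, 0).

interval (−∞, 0).

On y'=λy, z=hλ:
  y_{n+1} = y_n + z·[2/15·y_n + 13/15·y_{n+1}] ⇒ (1 − 13/15z)y_{n+1} = (1 + 2/15z)y_n
  R(z) = (1 + 2/15z)/(1 − 13/15z).

Boundary: |R(x)|=1, x<0.
x=-0.54: |R|=0.6322
x=-2: |R|=0.2683
x=-10: |R|=0.0345
x=-100: |R|=0.1407
θ=13/15≥1/2 ⇒ |1+2/15x|<|1−13/15x| ∀x<0 ⇒ unbounded interval.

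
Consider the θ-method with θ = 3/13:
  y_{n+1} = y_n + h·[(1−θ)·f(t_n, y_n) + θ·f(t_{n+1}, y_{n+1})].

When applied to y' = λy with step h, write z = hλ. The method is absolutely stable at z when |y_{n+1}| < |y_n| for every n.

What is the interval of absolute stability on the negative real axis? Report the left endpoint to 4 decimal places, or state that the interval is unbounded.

Test eqn y'=λy, z=hλ:
  y_{n+1} = y_n + z·[10/13·y_n + 3/13·y_{n+1}] ⇒ (1 − 3/13z)y_{n+1} = (1 + 10/13z)y_n
  so R(z) = (1 + 10/13z)/(1 − 3/13z).

Solve |R(x)|<1 on ℝ⁻.
x=-1.62: |R|=0.1792
R=−1: 1+10/13x = −1+3/13x ⇒ -7/13x=2 ⇒ x=2/(-7/13)=-3.7143
Confirm numerically:
  x=-3.670: |R|=0.98709 <1
  x=-3.429: |R|=0.91424 <1
  x=-2.647: |R|=0.64324 <1
  x=-4.155: |R|=1.12115 >1
  x=-4.071: |R|=1.09904 >1
  x=-3.928: |R|=1.06036 >1
Interval (-3.7143, 0).

z∈(-3.7143,0).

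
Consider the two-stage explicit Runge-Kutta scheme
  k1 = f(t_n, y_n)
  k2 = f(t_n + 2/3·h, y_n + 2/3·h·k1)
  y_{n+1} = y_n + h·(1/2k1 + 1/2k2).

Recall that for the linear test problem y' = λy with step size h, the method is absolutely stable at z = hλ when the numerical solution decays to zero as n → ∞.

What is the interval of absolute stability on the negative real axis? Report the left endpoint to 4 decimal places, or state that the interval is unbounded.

z∈(-3.0000,0).

With y'=λy (z=hλ):
  k1=λy_n ⇒ h·k1=z·y_n;  k2=λ(1+2/3z)y_n ⇒ h·k2=z(1+2/3z)y_n
  y_{n+1}/y_n = 1 + 1/2z + 1/2z(1+2/3z) = 1 + z + 1/3z²
  R(z) = 1 + z + 1/3z².

Solve |R(x)|<1 on ℝ⁻.
x=-0.88: |R|=0.3781
R=1: x+1/3x²=0 ⇒ x=−3=-3.0000; min R=1−1/(4·1/3)=0.2500>−1
Confirm numerically:
  x=-2.730: |R|=0.75430 <1
  x=-2.390: |R|=0.51403 <1
  x=-2.300: |R|=0.46333 <1
  x=-1.603: |R|=0.25354 <1
  x=-3.581: |R|=1.69352 >1
  x=-3.385: |R|=1.43441 >1
So |R|<1 on (-3.0000, 0).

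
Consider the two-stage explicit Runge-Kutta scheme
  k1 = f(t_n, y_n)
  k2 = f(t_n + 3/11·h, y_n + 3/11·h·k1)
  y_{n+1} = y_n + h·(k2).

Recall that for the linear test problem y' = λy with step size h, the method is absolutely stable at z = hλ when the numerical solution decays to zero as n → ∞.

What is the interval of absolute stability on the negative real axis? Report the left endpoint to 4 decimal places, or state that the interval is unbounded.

z∈(-3.6667,0).

With y'=λy (z=hλ):
  k1=λy_n ⇒ h·k1=z·y_n;  k2=λ(1+3/11z)y_n ⇒ h·k2=z(1+3/11z)y_n
  y_{n+1}/y_n = 1 + z(1+3/11z) = 1 + z + 3/11z²
  Hence R(z) = 1 + z + 3/11z².

Boundary: |R(x)|=1, x<0.
x=-1.73: |R|=0.0862
R=1: x+3/11x²=0 ⇒ x=−11/3=-3.6667; min R=1−1/(4·3/11)=0.0833>−1
Confirm numerically:
  x=-3.482: |R|=0.82463 <1
  x=-3.478: |R|=0.82104 <1
  x=-3.351: |R|=0.71151 <1
  x=-1.654: |R|=0.09210 <1
  x=-4.068: |R|=1.44526 >1
  x=-3.861: |R|=1.20463 >1
  x=-3.797: |R|=1.13497 >1
Interval (-3.6667, 0).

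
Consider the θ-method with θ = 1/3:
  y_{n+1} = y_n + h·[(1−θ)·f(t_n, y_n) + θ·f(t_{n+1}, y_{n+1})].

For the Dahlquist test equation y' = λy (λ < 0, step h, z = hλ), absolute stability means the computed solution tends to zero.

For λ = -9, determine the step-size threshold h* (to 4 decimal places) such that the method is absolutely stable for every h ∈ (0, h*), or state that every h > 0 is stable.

Test eqn y'=λy, z=hλ:
  y_{n+1} = y_n + z·[2/3·y_n + 1/3·y_{n+1}] ⇒ (1 − 1/3z)y_{n+1} = (1 + 2/3z)y_n
  so R(z) = (1 + 2/3z)/(1 − 1/3z).

Solve |R(x)|<1 on ℝ⁻.
x=-1.48: |R|=0.0089
R=−1: 1+2/3x = −1+1/3x ⇒ -1/3x=2 ⇒ x=2/(-1/3)=-6.0000
Confirm numerically:
  x=-5.719: |R|=0.96777 <1
  x=-4.926: |R|=0.86450 <1
  x=-4.730: |R|=0.83571 <1
  x=-6.360: |R|=1.03846 >1
  x=-6.032: |R|=1.00354 >1
  x=-6.031: |R|=1.00343 >1
So |R|<1 on (-6.0000, 0).

(-6.0000,0); λ=-9 ⇒ h* = (6)/9 = 0.6667.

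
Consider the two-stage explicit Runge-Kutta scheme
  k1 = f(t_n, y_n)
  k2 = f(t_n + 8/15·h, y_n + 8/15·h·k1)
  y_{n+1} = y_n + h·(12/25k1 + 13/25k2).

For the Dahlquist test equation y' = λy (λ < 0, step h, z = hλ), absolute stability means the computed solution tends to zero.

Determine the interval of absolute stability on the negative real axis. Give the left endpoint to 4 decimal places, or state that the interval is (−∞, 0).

(-3.6058, 0).

With y'=λy (z=hλ):
  k1=λy_n ⇒ h·k1=z·y_n;  k2=λ(1+8/15z)y_n ⇒ h·k2=z(1+8/15z)y_n
  y_{n+1}/y_n = 1 + 12/25z + 13/25z(1+8/15z) = 1 + z + 104/375z²
  Hence R(z) = 1 + z + 104/375z².

Find x<0 with |R(x)|<1.
x=-0.3: |R|=0.7250
R=1: x+104/375x²=0 ⇒ x=−375/104=-3.6058; min R=1−1/(4·104/375)=0.0986>−1
Confirm numerically:
  x=-2.803: |R|=0.37596 <1
  x=-2.736: |R|=0.34003 <1
  x=-2.022: |R|=0.11187 <1
  x=-4.109: |R|=1.57346 >1
  x=-4.084: |R|=1.54166 >1
  x=-3.923: |R|=1.34514 >1
So |R|<1 on (-3.6058, 0).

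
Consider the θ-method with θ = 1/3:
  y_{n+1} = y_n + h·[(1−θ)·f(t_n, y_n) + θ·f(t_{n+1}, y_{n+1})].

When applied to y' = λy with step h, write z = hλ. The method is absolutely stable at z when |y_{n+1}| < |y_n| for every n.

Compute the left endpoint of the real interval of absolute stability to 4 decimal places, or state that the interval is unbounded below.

Test eqn y'=λy, z=hλ:
  y_{n+1} = y_n + z·[2/3·y_n + 1/3·y_{n+1}] ⇒ (1 − 1/3z)y_{n+1} = (1 + 2/3z)y_n
  R(z) = (1 + 2/3z)/(1 − 1/3z).

Need |R(x)|<1, x<0.
x=-0.33: |R|=0.7027
R=−1: 1+2/3x = −1+1/3x ⇒ -1/3x=2 ⇒ x=2/(-1/3)=-6.0000
Confirm numerically:
  x=-4.758: |R|=0.83991 <1
  x=-3.753: |R|=0.66726 <1
  x=-3.402: |R|=0.59419 <1
  x=-3.280: |R|=0.56688 <1
  x=-6.364: |R|=1.03887 >1
  x=-6.144: |R|=1.01575 >1
Interval (-6.0000, 0).

z* = -6.0000.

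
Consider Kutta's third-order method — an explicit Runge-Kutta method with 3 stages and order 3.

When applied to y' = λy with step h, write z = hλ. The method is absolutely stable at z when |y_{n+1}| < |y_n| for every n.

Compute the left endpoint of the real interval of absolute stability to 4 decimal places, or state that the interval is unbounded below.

With y'=λy (z=hλ):
  order 3, 3-stage ⇒ R(z)=1+z+z^2/2+z^3/6
  (e.g. R(-1.36)=0.14556, |R|=0.14556)

Need |R(x)|<1, x<0.
x=-1.36: |R|=0.1456
|R(-1.15)|=0.2578 |R(-1.08)|=0.2932 |R(-0.63)|=0.5268
Bisect:
  x_lo=-3.3252 |R|=2.9245  x_hi=-0.0618 |R|=0.9401
  mid=-1.69350 |R|=0.06900 →hi
  mid=-2.50935 |R|=0.99442 →hi
  mid=-2.91727 |R|=1.79993 →lo
  mid=-2.71331 |R|=1.36154 →lo
  mid=-2.61133 |R|=1.16960 →lo
  mid=-2.56034 |R|=1.07998 →lo
  mid=-2.53484 |R|=1.03670 →lo
  mid=-2.52209 |R|=1.01544 →lo
  mid=-2.51572 |R|=1.00490 →lo
  mid=-2.51253 |R|=0.99965 →hi
  ...
  [-2.51293,-2.51273] ⇒ x*=-2.5127
Interval (-2.5127, 0).

z* = -2.5127.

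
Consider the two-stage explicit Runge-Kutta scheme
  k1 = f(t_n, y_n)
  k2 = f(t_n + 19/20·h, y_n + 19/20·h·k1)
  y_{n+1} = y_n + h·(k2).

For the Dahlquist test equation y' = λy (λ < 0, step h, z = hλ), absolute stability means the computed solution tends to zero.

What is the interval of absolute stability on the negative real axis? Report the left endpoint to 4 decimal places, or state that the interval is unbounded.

With y'=λy (z=hλ):
  k1=λy_n ⇒ h·k1=z·y_n;  k2=λ(1+19/20z)y_n ⇒ h·k2=z(1+19/20z)y_n
  y_{n+1}/y_n = 1 + z(1+19/20z) = 1 + z + 19/20z²
  R(z) = 1 + z + 19/20z².

Find x<0 with |R(x)|<1.
x=-1.18: |R|=1.1428
R=1: x+19/20x²=0 ⇒ x=−20/19=-1.0526; min R=1−1/(4·19/20)=0.7368>−1
Confirm numerically:
  x=-0.933: |R|=0.89396 <1
  x=-0.673: |R|=0.75728 <1
  x=-0.643: |R|=0.74978 <1
  x=-1.493: |R|=1.62460 >1
  x=-1.446: |R|=1.54037 >1
So |R|<1 on (-1.0526, 0).

(-1.0526, 0).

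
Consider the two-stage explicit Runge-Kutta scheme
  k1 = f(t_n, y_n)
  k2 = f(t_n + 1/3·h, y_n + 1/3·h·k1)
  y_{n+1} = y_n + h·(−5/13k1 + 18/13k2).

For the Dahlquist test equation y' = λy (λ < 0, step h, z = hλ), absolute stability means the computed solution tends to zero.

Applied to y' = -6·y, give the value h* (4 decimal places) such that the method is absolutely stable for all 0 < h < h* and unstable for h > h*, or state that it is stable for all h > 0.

With y'=λy (z=hλ):
  k1=λy_n ⇒ h·k1=z·y_n;  k2=λ(1+1/3z)y_n ⇒ h·k2=z(1+1/3z)y_n
  y_{n+1}/y_n = 1 − 5/13z + 18/13z(1+1/3z) = 1 + z + 6/13z²
  Hence R(z) = 1 + z + 6/13z².

Boundary: |R(x)|=1, x<0.
x=-0.93: |R|=0.4692
R=1: x+6/13x²=0 ⇒ x=−13/6=-2.1667; min R=1−1/(4·6/13)=0.4583>−1
Confirm numerically:
  x=-1.756: |R|=0.66717 <1
  x=-1.701: |R|=0.63442 <1
  x=-1.260: |R|=0.47274 <1
  x=-2.708: |R|=1.67658 >1
  x=-2.704: |R|=1.67059 >1
  x=-2.271: |R|=1.10936 >1
So |R|<1 on (-2.1667, 0).

(-2.1667,0); λ=-6 ⇒ h* = (13/6)/6 = 0.3611.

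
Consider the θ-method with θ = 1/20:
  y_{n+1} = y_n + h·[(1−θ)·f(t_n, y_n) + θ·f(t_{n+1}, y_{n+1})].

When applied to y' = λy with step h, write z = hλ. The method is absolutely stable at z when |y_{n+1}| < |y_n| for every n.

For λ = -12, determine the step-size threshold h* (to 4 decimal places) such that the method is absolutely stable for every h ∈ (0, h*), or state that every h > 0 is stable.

With y'=λy (z=hλ):
  y_{n+1} = y_n + z·[19/20·y_n + 1/20·y_{n+1}] ⇒ (1 − 1/20z)y_{n+1} = (1 + 19/20z)y_n
  ⇒ R(z) = (1 + 19/20z)/(1 − 1/20z).

Find x<0 with |R(x)|<1.
x=-1: |R|=0.0476
R=−1: 1+19/20x = −1+1/20x ⇒ -9/10x=2 ⇒ x=2/(-9/10)=-2.2222
Confirm numerically:
  x=-1.580: |R|=0.46432 <1
  x=-1.538: |R|=0.42817 <1
  x=-1.019: |R|=0.03040 <1
  x=-2.592: |R|=1.29462 >1
  x=-2.465: |R|=1.19452 >1
So |R|<1 on (-2.2222, 0).

(-2.2222,0); λ=-12 ⇒ h* = (20/9)/12 = 0.1852.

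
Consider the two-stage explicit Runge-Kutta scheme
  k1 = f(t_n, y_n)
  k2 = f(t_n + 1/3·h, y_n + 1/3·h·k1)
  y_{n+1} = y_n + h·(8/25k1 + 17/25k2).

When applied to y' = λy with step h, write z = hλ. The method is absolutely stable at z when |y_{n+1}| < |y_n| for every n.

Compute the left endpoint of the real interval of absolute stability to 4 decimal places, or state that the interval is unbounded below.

On y'=λy, z=hλ:
  k1=λy_n ⇒ h·k1=z·y_n;  k2=λ(1+1/3z)y_n ⇒ h·k2=z(1+1/3z)y_n
  y_{n+1}/y_n = 1 + 8/25z + 17/25z(1+1/3z) = 1 + z + 17/75z²
  Hence R(z) = 1 + z + 17/75z².

Boundary: |R(x)|=1, x<0.
x=-1.21: |R|=0.1219
R=1: x+17/75x²=0 ⇒ x=−75/17=-4.4118; min R=1−1/(4·17/75)=-0.1029>−1
Confirm numerically:
  x=-4.385: |R|=0.97340 <1
  x=-3.401: |R|=0.22081 <1
  x=-2.762: |R|=0.03284 <1
  x=-1.781: |R|=0.06202 <1
  x=-4.980: |R|=1.64142 >1
  x=-4.631: |R|=1.23013 >1
  x=-4.585: |R|=1.18004 >1
Interval (-4.4118, 0).

left endpoint -4.4118.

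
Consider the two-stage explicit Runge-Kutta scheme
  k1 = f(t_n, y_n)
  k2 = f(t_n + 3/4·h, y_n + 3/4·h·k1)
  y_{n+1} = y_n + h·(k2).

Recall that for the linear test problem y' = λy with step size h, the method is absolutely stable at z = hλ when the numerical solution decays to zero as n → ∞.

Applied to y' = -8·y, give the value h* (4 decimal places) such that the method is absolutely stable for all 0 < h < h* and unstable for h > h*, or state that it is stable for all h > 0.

(-1.3333,0); λ=-8 ⇒ h* = (4/3)/8 = 0.1667.

Test eqn y'=λy, z=hλ:
  k1=λy_n ⇒ h·k1=z·y_n;  k2=λ(1+3/4z)y_n ⇒ h·k2=z(1+3/4z)y_n
  y_{n+1}/y_n = 1 + z(1+3/4z) = 1 + z + 3/4z²
  Hence R(z) = 1 + z + 3/4z².

Solve |R(x)|<1 on ℝ⁻.
x=-0.37: |R|=0.7327
R=1: x+3/4x²=0 ⇒ x=−4/3=-1.3333; min R=1−1/(4·3/4)=0.6667>−1
Confirm numerically:
  x=-1.259: |R|=0.92981 <1
  x=-0.958: |R|=0.73032 <1
  x=-0.883: |R|=0.70177 <1
  x=-0.753: |R|=0.67226 <1
  x=-1.909: |R|=1.82421 >1
  x=-1.593: |R|=1.31024 >1
  x=-1.487: |R|=1.17138 >1
Stable set (-1.3333, 0).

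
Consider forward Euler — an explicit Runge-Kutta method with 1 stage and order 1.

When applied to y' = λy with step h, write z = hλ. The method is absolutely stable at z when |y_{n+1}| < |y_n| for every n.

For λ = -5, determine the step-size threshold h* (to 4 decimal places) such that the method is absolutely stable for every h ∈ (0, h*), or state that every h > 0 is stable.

(-2.0000,0); λ=-5 ⇒ h* = 0.4000.

Test eqn y'=λy, z=hλ:
  order 1, 1-stage ⇒ R(z)=1+z
  (e.g. R(-1.1)=-0.10000, |R|=0.10000)

Boundary: |R(x)|=1, x<0.
x=-1.1: |R|=0.1000
|R(-1.53)|=0.5300 |R(-1.23)|=0.2300 |R(-1.04)|=0.0400
Bisect:
  x_lo=-2.7421 |R|=1.7421  x_hi=-0.3963 |R|=0.6037
  mid=-1.56916 |R|=0.56916 →hi
  mid=-2.15562 |R|=1.15562 →lo
  mid=-1.86239 |R|=0.86239 →hi
  mid=-2.00900 |R|=1.00900 →lo
  mid=-1.93570 |R|=0.93570 →hi
  mid=-1.97235 |R|=0.97235 →hi
  mid=-1.99068 |R|=0.99068 →hi
  mid=-1.99984 |R|=0.99984 →hi
  mid=-2.00442 |R|=1.00442 →lo
  mid=-2.00213 |R|=1.00213 →lo
  ...
  [-2.00013,-1.99998] ⇒ x*=-2.0000
Interval (-2.0000, 0).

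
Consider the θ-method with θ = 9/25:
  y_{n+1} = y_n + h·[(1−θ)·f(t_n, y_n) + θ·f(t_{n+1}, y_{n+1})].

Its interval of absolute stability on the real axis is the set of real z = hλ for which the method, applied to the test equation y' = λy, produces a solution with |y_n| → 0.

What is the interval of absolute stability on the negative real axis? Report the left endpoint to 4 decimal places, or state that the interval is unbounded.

On y'=λy, z=hλ:
  y_{n+1} = y_n + z·[16/25·y_n + 9/25·y_{n+1}] ⇒ (1 − 9/25z)y_{n+1} = (1 + 16/25z)y_n
  ⇒ R(z) = (1 + 16/25z)/(1 − 9/25z).

Solve |R(x)|<1 on ℝ⁻.
x=-1.47: |R|=0.0387
R=−1: 1+16/25x = −1+9/25x ⇒ -7/25x=2 ⇒ x=2/(-7/25)=-7.1429
Confirm numerically:
  x=-5.933: |R|=0.89197 <1
  x=-4.548: |R|=0.72450 <1
  x=-3.355: |R|=0.51961 <1
  x=-3.339: |R|=0.51632 <1
  x=-7.631: |R|=1.03648 >1
  x=-7.486: |R|=1.02600 >1
Interval (-7.1429, 0).

(-7.1429, 0).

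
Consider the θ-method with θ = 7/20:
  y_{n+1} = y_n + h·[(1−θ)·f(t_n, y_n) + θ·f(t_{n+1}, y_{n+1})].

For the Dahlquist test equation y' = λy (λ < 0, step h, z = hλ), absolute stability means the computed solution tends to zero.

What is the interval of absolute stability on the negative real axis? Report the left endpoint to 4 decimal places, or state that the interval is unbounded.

(-6.6667, 0).

Set f=λy, z=hλ:
  y_{n+1} = y_n + z·[13/20·y_n + 7/20·y_{n+1}] ⇒ (1 − 7/20z)y_{n+1} = (1 + 13/20z)y_n
  ⇒ R(z) = (1 + 13/20z)/(1 − 7/20z).

Find x<0 with |R(x)|<1.
x=-1: |R|=0.2593
R=−1: 1+13/20x = −1+7/20x ⇒ -3/10x=2 ⇒ x=2/(-3/10)=-6.6667
Confirm numerically:
  x=-6.439: |R|=0.97901 <1
  x=-4.881: |R|=0.80220 <1
  x=-3.290: |R|=0.52917 <1
  x=-3.062: |R|=0.47801 <1
  x=-7.232: |R|=1.04803 >1
  x=-7.052: |R|=1.03333 >1
  x=-6.811: |R|=1.01280 >1
Interval (-6.6667, 0).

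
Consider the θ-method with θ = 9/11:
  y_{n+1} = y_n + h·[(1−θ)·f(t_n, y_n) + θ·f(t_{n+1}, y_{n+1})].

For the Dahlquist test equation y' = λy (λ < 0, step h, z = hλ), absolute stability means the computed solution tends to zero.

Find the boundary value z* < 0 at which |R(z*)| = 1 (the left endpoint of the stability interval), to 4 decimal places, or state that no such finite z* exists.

unbounded; (−∞, 0).

With y'=λy (z=hλ):
  y_{n+1} = y_n + z·[2/11·y_n + 9/11·y_{n+1}] ⇒ (1 − 9/11z)y_{n+1} = (1 + 2/11z)y_n
  R(z) = (1 + 2/11z)/(1 − 9/11z).

Solve |R(x)|<1 on ℝ⁻.
x=-1.27: |R|=0.3772
x=-2: |R|=0.2414
x=-10: |R|=0.0891
x=-100: |R|=0.2075
θ=9/11≥1/2 ⇒ |1+2/11x|<|1−9/11x| ∀x<0 ⇒ stable on all of ℝ⁻.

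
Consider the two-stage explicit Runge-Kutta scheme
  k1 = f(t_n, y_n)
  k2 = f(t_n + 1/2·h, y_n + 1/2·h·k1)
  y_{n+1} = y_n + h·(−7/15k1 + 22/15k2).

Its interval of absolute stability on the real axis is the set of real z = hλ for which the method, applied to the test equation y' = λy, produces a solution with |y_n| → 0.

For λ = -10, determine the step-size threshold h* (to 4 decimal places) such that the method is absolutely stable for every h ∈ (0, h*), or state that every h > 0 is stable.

Test eqn y'=λy, z=hλ:
  k1=λy_n ⇒ h·k1=z·y_n;  k2=λ(1+1/2z)y_n ⇒ h·k2=z(1+1/2z)y_n
  y_{n+1}/y_n = 1 − 7/15z + 22/15z(1+1/2z) = 1 + z + 11/15z²
  R(z) = 1 + z + 11/15z².

Boundary: |R(x)|=1, x<0.
x=-0.44: |R|=0.7020
R=1: x+11/15x²=0 ⇒ x=−15/11=-1.3636; min R=1−1/(4·11/15)=0.6591>−1
Confirm numerically:
  x=-1.205: |R|=0.85982 <1
  x=-1.133: |R|=0.80837 <1
  x=-1.066: |R|=0.76733 <1
  x=-0.727: |R|=0.66059 <1
  x=-1.760: |R|=1.51157 >1
  x=-1.697: |R|=1.41486 >1
So |R|<1 on (-1.3636, 0).

(-1.3636,0); λ=-10 ⇒ h* = (15/11)/10 = 0.1364.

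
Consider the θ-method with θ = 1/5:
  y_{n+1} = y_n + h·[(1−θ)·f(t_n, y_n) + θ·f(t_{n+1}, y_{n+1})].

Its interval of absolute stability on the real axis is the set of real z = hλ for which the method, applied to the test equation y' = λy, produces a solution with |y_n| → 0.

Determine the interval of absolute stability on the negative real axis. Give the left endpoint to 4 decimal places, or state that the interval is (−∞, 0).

z∈(-3.3333,0).

On y'=λy, z=hλ:
  y_{n+1} = y_n + z·[4/5·y_n + 1/5·y_{n+1}] ⇒ (1 − 1/5z)y_{n+1} = (1 + 4/5z)y_n
  R(z) = (1 + 4/5z)/(1 − 1/5z).

Need |R(x)|<1, x<0.
x=-1.38: |R|=0.0815
R=−1: 1+4/5x = −1+1/5x ⇒ -3/5x=2 ⇒ x=2/(-3/5)=-3.3333
Confirm numerically:
  x=-2.928: |R|=0.84662 <1
  x=-2.271: |R|=0.56168 <1
  x=-1.924: |R|=0.38937 <1
  x=-1.672: |R|=0.25300 <1
  x=-3.748: |R|=1.14220 >1
  x=-3.511: |R|=1.06262 >1
Interval (-3.3333, 0).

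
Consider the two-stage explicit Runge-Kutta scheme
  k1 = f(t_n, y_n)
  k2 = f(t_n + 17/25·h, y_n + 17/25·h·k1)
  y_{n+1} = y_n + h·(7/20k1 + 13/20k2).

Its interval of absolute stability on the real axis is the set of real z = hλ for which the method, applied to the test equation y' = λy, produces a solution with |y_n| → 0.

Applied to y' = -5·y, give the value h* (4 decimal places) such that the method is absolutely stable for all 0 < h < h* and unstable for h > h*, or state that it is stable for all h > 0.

On y'=λy, z=hλ:
  k1=λy_n ⇒ h·k1=z·y_n;  k2=λ(1+17/25z)y_n ⇒ h·k2=z(1+17/25z)y_n
  y_{n+1}/y_n = 1 + 7/20z + 13/20z(1+17/25z) = 1 + z + 221/500z²
  R(z) = 1 + z + 221/500z².

Solve |R(x)|<1 on ℝ⁻.
x=-1.78: |R|=0.6204
R=1: x+221/500x²=0 ⇒ x=−500/221=-2.2624; min R=1−1/(4·221/500)=0.4344>−1
Confirm numerically:
  x=-1.790: |R|=0.62621 <1
  x=-1.297: |R|=0.44654 <1
  x=-1.143: |R|=0.43445 <1
  x=-1.114: |R|=0.43452 <1
  x=-2.683: |R|=1.49873 >1
  x=-2.637: |R|=1.43657 >1
  x=-2.321: |R|=1.06007 >1
So |R|<1 on (-2.2624, 0).

(-2.2624,0); λ=-5 ⇒ h* = (500/221)/5 = 0.4525.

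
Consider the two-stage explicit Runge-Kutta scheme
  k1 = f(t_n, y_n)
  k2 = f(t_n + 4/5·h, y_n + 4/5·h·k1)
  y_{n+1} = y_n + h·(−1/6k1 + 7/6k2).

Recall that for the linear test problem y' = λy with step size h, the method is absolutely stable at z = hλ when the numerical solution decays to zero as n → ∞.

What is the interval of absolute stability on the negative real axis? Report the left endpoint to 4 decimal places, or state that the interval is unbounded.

Test eqn y'=λy, z=hλ:
  k1=λy_n ⇒ h·k1=z·y_n;  k2=λ(1+4/5z)y_n ⇒ h·k2=z(1+4/5z)y_n
  y_{n+1}/y_n = 1 − 1/6z + 7/6z(1+4/5z) = 1 + z + 14/15z²
  ⇒ R(z) = 1 + z + 14/15z².

Find x<0 with |R(x)|<1.
x=-0.45: |R|=0.7390
R=1: x+14/15x²=0 ⇒ x=−15/14=-1.0714; min R=1−1/(4·14/15)=0.7321>−1
Confirm numerically:
  x=-0.991: |R|=0.92561 <1
  x=-0.644: |R|=0.74309 <1
  x=-0.557: |R|=0.73257 <1
  x=-0.478: |R|=0.73525 <1
  x=-1.526: |R|=1.64743 >1
  x=-1.093: |R|=1.02201 >1
Stable set (-1.0714, 0).

(-1.0714, 0).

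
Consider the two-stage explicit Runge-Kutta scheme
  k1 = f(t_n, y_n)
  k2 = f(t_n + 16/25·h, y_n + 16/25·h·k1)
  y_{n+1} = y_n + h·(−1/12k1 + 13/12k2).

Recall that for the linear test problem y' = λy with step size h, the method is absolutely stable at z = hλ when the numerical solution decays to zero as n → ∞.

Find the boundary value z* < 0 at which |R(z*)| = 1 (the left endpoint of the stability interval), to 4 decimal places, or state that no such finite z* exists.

left endpoint -1.4423.

With y'=λy (z=hλ):
  k1=λy_n ⇒ h·k1=z·y_n;  k2=λ(1+16/25z)y_n ⇒ h·k2=z(1+16/25z)y_n
  y_{n+1}/y_n = 1 − 1/12z + 13/12z(1+16/25z) = 1 + z + 52/75z²
  Hence R(z) = 1 + z + 52/75z².

Solve |R(x)|<1 on ℝ⁻.
x=-0.81: |R|=0.6449
R=1: x+52/75x²=0 ⇒ x=−75/52=-1.4423; min R=1−1/(4·52/75)=0.6394>−1
Confirm numerically:
  x=-1.362: |R|=0.92416 <1
  x=-1.086: |R|=0.73171 <1
  x=-0.711: |R|=0.63949 <1
  x=-1.878: |R|=1.56731 >1
  x=-1.681: |R|=1.27819 >1
  x=-1.596: |R|=1.17007 >1
Interval (-1.4423, 0).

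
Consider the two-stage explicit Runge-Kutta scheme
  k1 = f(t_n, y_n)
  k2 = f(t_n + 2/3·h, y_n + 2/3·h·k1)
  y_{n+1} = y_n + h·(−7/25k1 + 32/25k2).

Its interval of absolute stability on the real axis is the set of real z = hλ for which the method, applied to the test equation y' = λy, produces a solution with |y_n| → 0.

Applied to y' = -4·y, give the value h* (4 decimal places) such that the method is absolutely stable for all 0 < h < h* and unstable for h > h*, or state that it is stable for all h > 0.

With y'=λy (z=hλ):
  k1=λy_n ⇒ h·k1=z·y_n;  k2=λ(1+2/3z)y_n ⇒ h·k2=z(1+2/3z)y_n
  y_{n+1}/y_n = 1 − 7/25z + 32/25z(1+2/3z) = 1 + z + 64/75z²
  Hence R(z) = 1 + z + 64/75z².

Need |R(x)|<1, x<0.
x=-0.91: |R|=0.7966
R=1: x+64/75x²=0 ⇒ x=−75/64=-1.1719; min R=1−1/(4·64/75)=0.7070>−1
Confirm numerically:
  x=-1.098: |R|=0.93078 <1
  x=-1.017: |R|=0.86559 <1
  x=-0.591: |R|=0.70705 <1
  x=-1.511: |R|=1.43726 >1
  x=-1.211: |R|=1.04043 >1
Interval (-1.1719, 0).

(-1.1719,0); λ=-4 ⇒ h* = (75/64)/4 = 0.2930.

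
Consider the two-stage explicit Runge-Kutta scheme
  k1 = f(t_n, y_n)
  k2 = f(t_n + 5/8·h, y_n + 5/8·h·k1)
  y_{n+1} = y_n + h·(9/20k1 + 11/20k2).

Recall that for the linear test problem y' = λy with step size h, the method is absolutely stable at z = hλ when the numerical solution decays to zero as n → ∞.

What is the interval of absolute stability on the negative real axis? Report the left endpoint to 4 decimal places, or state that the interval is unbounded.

(-2.9091, 0).

With y'=λy (z=hλ):
  k1=λy_n ⇒ h·k1=z·y_n;  k2=λ(1+5/8z)y_n ⇒ h·k2=z(1+5/8z)y_n
  y_{n+1}/y_n = 1 + 9/20z + 11/20z(1+5/8z) = 1 + z + 11/32z²
  ⇒ R(z) = 1 + z + 11/32z².

Boundary: |R(x)|=1, x<0.
x=-0.42: |R|=0.6406
R=1: x+11/32x²=0 ⇒ x=−32/11=-2.9091; min R=1−1/(4·11/32)=0.2727>−1
Confirm numerically:
  x=-2.418: |R|=0.59181 <1
  x=-2.177: |R|=0.45214 <1
  x=-1.994: |R|=0.37276 <1
  x=-1.634: |R|=0.28380 <1
  x=-3.408: |R|=1.58447 >1
  x=-3.212: |R|=1.33445 >1
  x=-3.138: |R|=1.24692 >1
Stable set (-2.9091, 0).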